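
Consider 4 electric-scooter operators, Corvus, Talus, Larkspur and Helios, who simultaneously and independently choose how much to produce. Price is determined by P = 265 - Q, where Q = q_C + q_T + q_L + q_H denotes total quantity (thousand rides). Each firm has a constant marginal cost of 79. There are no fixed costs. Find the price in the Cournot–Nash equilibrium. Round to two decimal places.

A representative firm's profit is π_i = q_i(265 - Q) - 79q_i.
Setting ∂π_i/∂q_i = 0 with rivals' quantities fixed: 186 - 2q_i - Σ_{j≠i} q_j = 0.
By symmetry each firm produces the same amount; substituting Σ_{j≠i} q_j = 3q_i yields q_i = 186/5.
Total output Q = 744/5, so price P = 265 - 744/5 = 581/5.

116.20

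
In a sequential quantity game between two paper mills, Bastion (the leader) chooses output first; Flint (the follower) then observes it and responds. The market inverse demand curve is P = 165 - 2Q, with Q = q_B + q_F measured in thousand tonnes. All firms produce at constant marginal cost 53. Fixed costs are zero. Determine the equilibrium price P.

Solve by backward induction. Given q_B, the follower Flint maximises π_F = (165 - 2q_B - 2q_F)q_F - 53q_F.
∂π_F/∂q_F = 112 - 2q_B - 4q_F = 0 gives the reaction function q_F = (112 - 2q_B)/4.
Bastion substitutes q_F(q_B) into its own profit: π_B = q_B(165 - 2q_B - (112 - 2q_B)/2) - 53q_B = (109 - q_B)q_B - 53q_B.
Maximising: ∂π_B/∂q_B = 56 - 2q_B = 0, giving q_B = 28.
Then q_F = (112 - 2·28)/4 = 14.
Total output Q = 42, so price P = 165 - 2·42 = 81.

81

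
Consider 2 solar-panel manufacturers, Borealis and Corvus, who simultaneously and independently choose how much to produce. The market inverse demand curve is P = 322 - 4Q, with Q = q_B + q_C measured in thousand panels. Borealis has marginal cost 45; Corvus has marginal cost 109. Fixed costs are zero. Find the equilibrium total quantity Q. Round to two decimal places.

Borealis's profit: π_B = (322 - 4Q)q_B - (45q_B). Setting ∂π_B/∂q_B = 0: 277 - 8q_B - 4(q_C) = 0.
Corvus's first-order condition: 213 - 8q_C - 4(q_B) = 0.
So q_B = (277 - 4q_C)/8 and q_C = (213 - 4q_B)/8.
Solving the pair: q_B = 341/12, q_C = 149/12.
Total output Q = 341/12 + 149/12 = 245/6.

40.83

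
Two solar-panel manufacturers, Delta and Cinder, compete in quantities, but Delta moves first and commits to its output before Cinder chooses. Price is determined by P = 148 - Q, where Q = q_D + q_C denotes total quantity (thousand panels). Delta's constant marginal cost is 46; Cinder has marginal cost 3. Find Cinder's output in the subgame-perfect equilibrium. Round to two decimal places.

Solve by backward induction. Given q_D, the follower Cinder maximises π_C = (148 - q_D - q_C)q_C - 3q_C.
Follower FOC: 145 - q_D - 2q_C = 0, so q_C(q_D) = (145 - q_D)/2.
Delta substitutes q_C(q_D) into its own profit: π_D = q_D(148 - q_D - (145 - q_D)/2) - 46q_D = (151/2 - (1/2)q_D)q_D - 46q_D.
Leader FOC: 59/2 - q_D = 0, so q_D = 59/2.
Then q_C = (145 - 59/2)/2 = 231/4.

57.75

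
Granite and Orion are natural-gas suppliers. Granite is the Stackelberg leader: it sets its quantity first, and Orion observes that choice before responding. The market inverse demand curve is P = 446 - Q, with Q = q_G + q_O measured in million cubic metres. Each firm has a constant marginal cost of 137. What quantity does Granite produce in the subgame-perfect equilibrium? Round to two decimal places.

154.50

The follower Orion best-responds to any q_G: π_O = (446 - Q)q_O - 137q_O.
∂π_O/∂q_O = 309 - q_G - 2q_O = 0 gives the reaction function q_O = (309 - q_G)/2.
The leader anticipates this reaction. Substituting into P = 446 - Q gives P = 583/2 - (1/2)q_G, so π_G = (583/2 - (1/2)q_G)q_G - 137q_G.
Maximising: ∂π_G/∂q_G = 309/2 - q_G = 0, giving q_G = 309/2.
Then q_O = (309 - 309/2)/2 = 309/4.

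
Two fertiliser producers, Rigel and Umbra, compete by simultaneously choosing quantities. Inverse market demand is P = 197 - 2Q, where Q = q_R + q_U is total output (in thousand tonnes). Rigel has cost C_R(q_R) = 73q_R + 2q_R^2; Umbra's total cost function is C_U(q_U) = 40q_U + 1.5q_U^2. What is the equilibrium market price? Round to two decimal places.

Rigel's profit: π_R = (197 - 2Q)q_R - (73q_R + 2q_R²). Setting ∂π_R/∂q_R = 0: 124 - 8q_R - 2(q_U) = 0.
Umbra's first-order condition: 157 - 7q_U - 2(q_R) = 0.
So q_R = (124 - 2q_U)/8 and q_U = (157 - 2q_R)/7.
Substituting one into the other gives q_R = 277/26 and q_U = 252/13.
Total output Q = 781/26, so price P = 197 - 2·(781/26) = 1780/13.

136.92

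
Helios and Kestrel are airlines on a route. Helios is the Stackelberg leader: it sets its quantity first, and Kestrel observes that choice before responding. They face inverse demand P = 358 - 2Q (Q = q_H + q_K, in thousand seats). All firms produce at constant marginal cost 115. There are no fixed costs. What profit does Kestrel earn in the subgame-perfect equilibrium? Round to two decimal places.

1845.28

Solve by backward induction. Given q_H, the follower Kestrel maximises π_K = (358 - 2q_H - 2q_K)q_K - 115q_K.
Follower FOC: 243 - 2q_H - 4q_K = 0, so q_K(q_H) = (243 - 2q_H)/4.
Helios substitutes q_K(q_H) into its own profit: π_H = q_H(358 - 2q_H - (243 - 2q_H)/2) - 115q_H = (473/2 - q_H)q_H - 115q_H.
Maximising: ∂π_H/∂q_H = 243/2 - 2q_H = 0, giving q_H = 243/4.
Then q_K = (243 - 2·(243/4))/4 = 243/8.
Price P = 358 - 2·(729/8) = 703/4.
Kestrel's profit: (703/4 - 115)·(243/8) = 1845.2813.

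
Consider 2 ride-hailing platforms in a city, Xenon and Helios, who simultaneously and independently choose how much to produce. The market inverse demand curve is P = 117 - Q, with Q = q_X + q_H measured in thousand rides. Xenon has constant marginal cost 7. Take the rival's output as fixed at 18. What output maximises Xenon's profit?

46

With the rival's output fixed at 18, Xenon's profit is π_X = (117 - 18 - q_X)q_X - (7q_X) = (99 - q_X)q_X - (7q_X).
∂π_X/∂q_X = 92 - 2q_X = 0, so q_X = 46.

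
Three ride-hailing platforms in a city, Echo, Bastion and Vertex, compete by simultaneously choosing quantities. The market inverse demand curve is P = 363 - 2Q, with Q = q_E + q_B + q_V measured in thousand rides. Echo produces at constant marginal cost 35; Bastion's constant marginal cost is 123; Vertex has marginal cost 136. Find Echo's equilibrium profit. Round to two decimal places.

8352.78

Echo's profit: π_E = (363 - 2Q)q_E - (35q_E). Setting ∂π_E/∂q_E = 0: 328 - 4q_E - 2(q_B + q_V) = 0.
Bastion's first-order condition: 240 - 4q_B - 2(q_E + q_V) = 0.
Vertex's first-order condition: 227 - 4q_V - 2(q_E + q_B) = 0.
Summing all 3 equations gives 795 − 8Q = 0, hence Q = 795/8.
Back-substituting: q_E = (328 − 795/4)/2 = 517/8, q_B = (240 − 795/4)/2 = 165/8, q_V = (227 − 795/4)/2 = 113/8.
Price P = 363 - 2·(795/8) = 657/4.
Echo's profit: (657/4 - 35)·(517/8) = 8352.7813.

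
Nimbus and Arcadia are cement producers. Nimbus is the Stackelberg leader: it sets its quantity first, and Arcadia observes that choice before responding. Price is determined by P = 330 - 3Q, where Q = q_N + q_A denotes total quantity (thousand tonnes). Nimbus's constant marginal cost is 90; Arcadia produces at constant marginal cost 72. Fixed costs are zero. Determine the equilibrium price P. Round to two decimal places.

145.50

Solve by backward induction. Given q_N, the follower Arcadia maximises π_A = (330 - 3q_N - 3q_A)q_A - 72q_A.
∂π_A/∂q_A = 258 - 3q_N - 6q_A = 0 gives the reaction function q_A = (258 - 3q_N)/6.
Nimbus substitutes q_A(q_N) into its own profit: π_N = q_N(330 - 3q_N - (258 - 3q_N)/2) - 90q_N = (201 - (3/2)q_N)q_N - 90q_N.
Maximising: ∂π_N/∂q_N = 111 - 3q_N = 0, giving q_N = 37.
Then q_A = (258 - 3·37)/6 = 49/2.
Total output Q = 123/2, so price P = 330 - 3·(123/2) = 291/2.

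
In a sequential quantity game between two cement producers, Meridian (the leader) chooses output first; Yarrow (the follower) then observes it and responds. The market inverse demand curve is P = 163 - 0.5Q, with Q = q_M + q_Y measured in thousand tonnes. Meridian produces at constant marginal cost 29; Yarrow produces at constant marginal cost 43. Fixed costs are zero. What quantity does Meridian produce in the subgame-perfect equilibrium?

148

Solve by backward induction. Given q_M, the follower Yarrow maximises π_Y = (163 - (1/2)q_M - (1/2)q_Y)q_Y - 43q_Y.
Follower FOC: 120 - (1/2)q_M - q_Y = 0, so q_Y(q_M) = (120 - (1/2)q_M).
The leader anticipates this reaction. Substituting into P = 163 - 0.5Q gives P = 103 - (1/4)q_M, so π_M = (103 - (1/4)q_M)q_M - 29q_M.
Maximising: ∂π_M/∂q_M = 74 - (1/2)q_M = 0, giving q_M = 148.
Then q_Y = (120 - (1/2)·148) = 46.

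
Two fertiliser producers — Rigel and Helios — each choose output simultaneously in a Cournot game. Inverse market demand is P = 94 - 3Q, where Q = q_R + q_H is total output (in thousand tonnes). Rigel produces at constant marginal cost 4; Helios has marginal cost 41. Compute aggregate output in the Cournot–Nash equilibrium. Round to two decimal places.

Rigel's profit: π_R = (94 - 3Q)q_R - (4q_R). Setting ∂π_R/∂q_R = 0: 90 - 6q_R - 3(q_H) = 0.
Helios's profit: π_H = (94 - 3Q)q_H - (41q_H). Setting ∂π_H/∂q_H = 0: 53 - 6q_H - 3(q_R) = 0.
Rearranging gives the reaction functions q_R = (90 - 3q_H)/6 and q_H = (53 - 3q_R)/6.
Substituting one into the other gives q_R = 127/9 and q_H = 16/9.
Total output Q = 127/9 + 16/9 = 143/9.

15.89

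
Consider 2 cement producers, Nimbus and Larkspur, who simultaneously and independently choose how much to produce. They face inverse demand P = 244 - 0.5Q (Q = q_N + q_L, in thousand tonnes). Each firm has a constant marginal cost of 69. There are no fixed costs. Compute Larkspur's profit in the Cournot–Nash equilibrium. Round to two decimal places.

Each firm earns π_i = (244 - 0.5Q)q_i - 69q_i.
Setting ∂π_i/∂q_i = 0 with rivals' quantities fixed: 175 - q_i - (1/2)q_j = 0.
By symmetry each firm produces the same amount; substituting q_j = q_i yields q_i = 175/(3/2) = 350/3.
Price P = 244 - (1/2)·(700/3) = 382/3.
Larkspur's profit: (382/3 - 69)·(350/3) = 6805.5556.

6805.56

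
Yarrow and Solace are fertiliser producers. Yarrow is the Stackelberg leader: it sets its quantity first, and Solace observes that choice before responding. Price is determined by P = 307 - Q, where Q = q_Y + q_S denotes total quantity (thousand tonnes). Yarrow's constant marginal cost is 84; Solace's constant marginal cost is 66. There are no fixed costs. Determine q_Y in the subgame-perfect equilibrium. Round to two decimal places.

102.50

Solve by backward induction. Given q_Y, the follower Solace maximises π_S = (307 - q_Y - q_S)q_S - 66q_S.
∂π_S/∂q_S = 241 - q_Y - 2q_S = 0 gives the reaction function q_S = (241 - q_Y)/2.
The leader anticipates this reaction. Substituting into P = 307 - Q gives P = 373/2 - (1/2)q_Y, so π_Y = (373/2 - (1/2)q_Y)q_Y - 84q_Y.
Leader FOC: 205/2 - q_Y = 0, so q_Y = 205/2.
Then q_S = (241 - 205/2)/2 = 277/4.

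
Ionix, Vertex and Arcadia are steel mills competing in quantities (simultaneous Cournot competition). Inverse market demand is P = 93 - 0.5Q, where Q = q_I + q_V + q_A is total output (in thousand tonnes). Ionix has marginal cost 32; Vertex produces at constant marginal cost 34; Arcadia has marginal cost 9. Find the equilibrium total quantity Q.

Ionix's profit: π_I = (93 - 0.5Q)q_I - (32q_I). Setting ∂π_I/∂q_I = 0: 61 - q_I - (1/2)(q_V + q_A) = 0.
Vertex's profit: π_V = (93 - 0.5Q)q_V - (34q_V). Setting ∂π_V/∂q_V = 0: 59 - q_V - (1/2)(q_I + q_A) = 0.
Arcadia's profit: π_A = (93 - 0.5Q)q_A - (9q_A). Setting ∂π_A/∂q_A = 0: 84 - q_A - (1/2)(q_I + q_V) = 0.
Summing all 3 equations gives 204 − 2Q = 0, hence Q = 102.
Back-substituting: q_I = (61 − 51)/(1/2) = 20, q_V = (59 − 51)/(1/2) = 16, q_A = (84 − 51)/(1/2) = 66.
Total output Q = 20 + 16 + 66 = 102.

102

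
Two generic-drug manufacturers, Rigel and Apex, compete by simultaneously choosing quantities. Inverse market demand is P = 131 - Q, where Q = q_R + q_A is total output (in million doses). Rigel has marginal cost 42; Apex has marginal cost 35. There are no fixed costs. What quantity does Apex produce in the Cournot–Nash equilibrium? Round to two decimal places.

34.33

Rigel's profit: π_R = (131 - Q)q_R - (42q_R). Setting ∂π_R/∂q_R = 0: 89 - 2q_R - (q_A) = 0.
Apex's profit: π_A = (131 - Q)q_A - (35q_A). Setting ∂π_A/∂q_A = 0: 96 - 2q_A - (q_R) = 0.
Best responses: q_R = (89 - q_A)/2, q_A = (96 - q_R)/2.
Solving the pair: q_R = 82/3, q_A = 103/3.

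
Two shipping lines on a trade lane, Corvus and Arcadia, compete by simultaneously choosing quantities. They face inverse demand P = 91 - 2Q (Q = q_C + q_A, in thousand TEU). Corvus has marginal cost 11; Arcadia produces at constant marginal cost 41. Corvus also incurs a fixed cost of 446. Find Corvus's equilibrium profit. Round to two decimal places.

Corvus's profit: π_C = (91 - 2Q)q_C - (11q_C). Setting ∂π_C/∂q_C = 0: 80 - 4q_C - 2(q_A) = 0.
Arcadia's profit: π_A = (91 - 2Q)q_A - (41q_A). Setting ∂π_A/∂q_A = 0: 50 - 4q_A - 2(q_C) = 0.
Best responses: q_C = (80 - 2q_A)/4, q_A = (50 - 2q_C)/4.
Solving the pair: q_C = 55/3, q_A = 10/3.
Price P = 91 - 2·(65/3) = 143/3.
Corvus's profit: (143/3 - 11)·(55/3) - 446 = 226.2222.

226.22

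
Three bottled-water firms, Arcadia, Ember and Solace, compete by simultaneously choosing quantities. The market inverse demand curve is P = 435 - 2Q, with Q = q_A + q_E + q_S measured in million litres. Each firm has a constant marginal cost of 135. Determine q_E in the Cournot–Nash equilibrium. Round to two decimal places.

Each firm earns π_i = (435 - 2Q)q_i - 135q_i.
First-order condition (treating rivals' output as given): 300 - 4q_i - 2·Σ_{j≠i} q_j = 0.
By symmetry each firm produces the same amount; substituting Σ_{j≠i} q_j = 2q_i yields q_i = 300/8 = 75/2.

37.50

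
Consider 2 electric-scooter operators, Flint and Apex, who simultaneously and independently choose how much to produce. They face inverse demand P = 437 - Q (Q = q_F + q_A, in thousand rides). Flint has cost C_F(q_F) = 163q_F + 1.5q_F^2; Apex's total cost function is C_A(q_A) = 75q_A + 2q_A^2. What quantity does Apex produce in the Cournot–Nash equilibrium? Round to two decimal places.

52.97

Flint's profit: π_F = (437 - Q)q_F - (163q_F + (3/2)q_F²). Setting ∂π_F/∂q_F = 0: 274 - 5q_F - (q_A) = 0.
Apex's first-order condition: 362 - 6q_A - (q_F) = 0.
So q_F = (274 - q_A)/5 and q_A = (362 - q_F)/6.
Substituting one into the other gives q_F = 1282/29 and q_A = 1536/29.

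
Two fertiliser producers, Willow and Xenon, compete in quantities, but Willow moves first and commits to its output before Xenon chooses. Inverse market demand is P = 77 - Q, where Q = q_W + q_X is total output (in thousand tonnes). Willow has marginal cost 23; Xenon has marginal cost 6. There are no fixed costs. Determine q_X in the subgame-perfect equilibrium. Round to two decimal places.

26.25

The follower Xenon best-responds to any q_W: π_X = (77 - Q)q_X - 6q_X.
∂π_X/∂q_X = 71 - q_W - 2q_X = 0 gives the reaction function q_X = (71 - q_W)/2.
Willow substitutes q_X(q_W) into its own profit: π_W = q_W(77 - q_W - (71 - q_W)/2) - 23q_W = (83/2 - (1/2)q_W)q_W - 23q_W.
Leader FOC: 37/2 - q_W = 0, so q_W = 37/2.
Then q_X = (71 - 37/2)/2 = 105/4.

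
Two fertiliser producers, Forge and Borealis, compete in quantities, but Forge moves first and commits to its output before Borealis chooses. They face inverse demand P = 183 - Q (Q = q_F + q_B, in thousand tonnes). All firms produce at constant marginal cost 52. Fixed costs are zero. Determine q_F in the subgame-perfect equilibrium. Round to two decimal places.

The follower Borealis best-responds to any q_F: π_B = (183 - Q)q_B - 52q_B.
Follower FOC: 131 - q_F - 2q_B = 0, so q_B(q_F) = (131 - q_F)/2.
The leader anticipates this reaction. Substituting into P = 183 - Q gives P = 235/2 - (1/2)q_F, so π_F = (235/2 - (1/2)q_F)q_F - 52q_F.
The leader's first-order condition 131/2 - q_F = 0 yields q_F = 131/2.
Then q_B = (131 - 131/2)/2 = 131/4.

65.50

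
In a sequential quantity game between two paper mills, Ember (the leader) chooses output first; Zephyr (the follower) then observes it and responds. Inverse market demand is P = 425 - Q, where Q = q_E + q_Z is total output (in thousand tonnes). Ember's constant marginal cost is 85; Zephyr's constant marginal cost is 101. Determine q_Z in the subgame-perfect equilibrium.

73

Solve by backward induction. Given q_E, the follower Zephyr maximises π_Z = (425 - q_E - q_Z)q_Z - 101q_Z.
∂π_Z/∂q_Z = 324 - q_E - 2q_Z = 0 gives the reaction function q_Z = (324 - q_E)/2.
Ember substitutes q_Z(q_E) into its own profit: π_E = q_E(425 - q_E - (324 - q_E)/2) - 85q_E = (263 - (1/2)q_E)q_E - 85q_E.
The leader's first-order condition 178 - q_E = 0 yields q_E = 178.
Then q_Z = (324 - 178)/2 = 73.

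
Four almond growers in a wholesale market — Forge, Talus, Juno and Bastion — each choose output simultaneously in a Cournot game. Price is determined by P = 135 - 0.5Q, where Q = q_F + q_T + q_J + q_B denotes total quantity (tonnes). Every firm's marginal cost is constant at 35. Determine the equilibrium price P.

55

A representative firm's profit is π_i = q_i(135 - 0.5Q) - 35q_i.
Setting ∂π_i/∂q_i = 0 with rivals' quantities fixed: 100 - q_i - (1/2)·Σ_{j≠i} q_j = 0.
With identical firms every q_j equals q_i, so Σ_{j≠i} q_j = 3q_i and 100 = (5/2)q_i, giving q_i = 40.
Total output Q = 160, so price P = 135 - (1/2)·160 = 55.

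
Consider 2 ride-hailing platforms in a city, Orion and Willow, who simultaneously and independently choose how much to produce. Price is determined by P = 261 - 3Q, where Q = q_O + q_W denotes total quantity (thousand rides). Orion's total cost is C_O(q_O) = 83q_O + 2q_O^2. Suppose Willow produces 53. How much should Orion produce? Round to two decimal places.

1.90

With the rival's output fixed at 53, Orion's profit is π_O = (261 - 3·53 - 3q_O)q_O - (83q_O + 2q_O²) = (102 - 3q_O)q_O - (83q_O + 2q_O²).
∂π_O/∂q_O = 19 - 10q_O = 0, so q_O = 19/10.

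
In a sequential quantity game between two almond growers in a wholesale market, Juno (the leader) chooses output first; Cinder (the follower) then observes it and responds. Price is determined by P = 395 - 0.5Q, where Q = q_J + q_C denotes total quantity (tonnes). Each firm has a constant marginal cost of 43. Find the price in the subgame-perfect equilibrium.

131

The follower Cinder best-responds to any q_J: π_C = (395 - 0.5Q)q_C - 43q_C.
∂π_C/∂q_C = 352 - (1/2)q_J - q_C = 0 gives the reaction function q_C = (352 - (1/2)q_J).
The leader anticipates this reaction. Substituting into P = 395 - 0.5Q gives P = 219 - (1/4)q_J, so π_J = (219 - (1/4)q_J)q_J - 43q_J.
The leader's first-order condition 176 - (1/2)q_J = 0 yields q_J = 352.
Then q_C = (352 - (1/2)·352) = 176.
Total output Q = 528, so price P = 395 - (1/2)·528 = 131.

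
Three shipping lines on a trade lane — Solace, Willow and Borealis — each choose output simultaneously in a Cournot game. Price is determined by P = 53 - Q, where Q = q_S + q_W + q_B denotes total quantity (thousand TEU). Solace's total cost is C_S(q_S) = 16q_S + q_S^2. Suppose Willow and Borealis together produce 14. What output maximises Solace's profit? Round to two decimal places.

5.75

With rivals' combined output fixed at 14, Solace's profit is π_S = (53 - 14 - q_S)q_S - (16q_S + q_S²) = (39 - q_S)q_S - (16q_S + q_S²).
∂π_S/∂q_S = 23 - 4q_S = 0, so q_S = 23/4.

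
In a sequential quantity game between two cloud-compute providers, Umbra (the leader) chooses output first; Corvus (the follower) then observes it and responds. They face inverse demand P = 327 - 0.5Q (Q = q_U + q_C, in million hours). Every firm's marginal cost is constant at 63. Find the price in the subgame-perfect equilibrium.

Solve by backward induction. Given q_U, the follower Corvus maximises π_C = (327 - (1/2)q_U - (1/2)q_C)q_C - 63q_C.
∂π_C/∂q_C = 264 - (1/2)q_U - q_C = 0 gives the reaction function q_C = (264 - (1/2)q_U).
The leader anticipates this reaction. Substituting into P = 327 - 0.5Q gives P = 195 - (1/4)q_U, so π_U = (195 - (1/4)q_U)q_U - 63q_U.
Maximising: ∂π_U/∂q_U = 132 - (1/2)q_U = 0, giving q_U = 264.
Then q_C = (264 - (1/2)·264) = 132.
Total output Q = 396, so price P = 327 - (1/2)·396 = 129.

129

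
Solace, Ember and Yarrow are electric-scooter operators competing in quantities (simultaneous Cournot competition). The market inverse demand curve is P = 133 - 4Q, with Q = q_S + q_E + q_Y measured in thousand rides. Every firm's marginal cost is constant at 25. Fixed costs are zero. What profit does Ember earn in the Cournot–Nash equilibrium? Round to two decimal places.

A representative firm's profit is π_i = q_i(133 - 4Q) - 25q_i.
First-order condition (treating rivals' output as given): 108 - 8q_i - 4·Σ_{j≠i} q_j = 0.
By symmetry each firm produces the same amount; substituting Σ_{j≠i} q_j = 2q_i yields q_i = 108/16 = 27/4.
Price P = 133 - 4·(81/4) = 52.
Ember's profit: (52 - 25)·(27/4) = 729/4.

182.25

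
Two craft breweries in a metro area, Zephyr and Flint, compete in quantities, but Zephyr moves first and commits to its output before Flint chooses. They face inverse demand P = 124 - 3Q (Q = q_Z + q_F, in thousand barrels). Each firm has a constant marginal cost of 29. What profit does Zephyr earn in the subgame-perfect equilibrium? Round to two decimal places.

376.04

The follower Flint best-responds to any q_Z: π_F = (124 - 3Q)q_F - 29q_F.
∂π_F/∂q_F = 95 - 3q_Z - 6q_F = 0 gives the reaction function q_F = (95 - 3q_Z)/6.
The leader anticipates this reaction. Substituting into P = 124 - 3Q gives P = 153/2 - (3/2)q_Z, so π_Z = (153/2 - (3/2)q_Z)q_Z - 29q_Z.
Maximising: ∂π_Z/∂q_Z = 95/2 - 3q_Z = 0, giving q_Z = 95/6.
Then q_F = (95 - 3·(95/6))/6 = 95/12.
Price P = 124 - 3·(95/4) = 211/4.
Zephyr's profit: (211/4 - 29)·(95/6) = 376.0417.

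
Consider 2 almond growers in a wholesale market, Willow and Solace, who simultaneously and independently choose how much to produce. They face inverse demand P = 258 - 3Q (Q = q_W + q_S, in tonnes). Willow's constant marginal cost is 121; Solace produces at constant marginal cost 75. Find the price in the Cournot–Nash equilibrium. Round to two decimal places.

151.33

Willow's profit: π_W = (258 - 3Q)q_W - (121q_W). Setting ∂π_W/∂q_W = 0: 137 - 6q_W - 3(q_S) = 0.
Solace's first-order condition: 183 - 6q_S - 3(q_W) = 0.
Best responses: q_W = (137 - 3q_S)/6, q_S = (183 - 3q_W)/6.
Substituting one into the other gives q_W = 91/9 and q_S = 229/9.
Total output Q = 320/9, so price P = 258 - 3·(320/9) = 454/3.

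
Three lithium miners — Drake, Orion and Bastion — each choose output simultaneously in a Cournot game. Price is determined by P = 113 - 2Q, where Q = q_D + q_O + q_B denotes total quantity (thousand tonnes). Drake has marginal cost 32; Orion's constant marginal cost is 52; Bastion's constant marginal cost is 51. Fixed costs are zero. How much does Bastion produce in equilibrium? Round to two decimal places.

5.50

Drake's profit: π_D = (113 - 2Q)q_D - (32q_D). Setting ∂π_D/∂q_D = 0: 81 - 4q_D - 2(q_O + q_B) = 0.
Orion's first-order condition: 61 - 4q_O - 2(q_D + q_B) = 0.
Bastion's profit: π_B = (113 - 2Q)q_B - (51q_B). Setting ∂π_B/∂q_B = 0: 62 - 4q_B - 2(q_D + q_O) = 0.
Adding the 3 conditions: 204 − 4Q − 4Q = 0, i.e. Q = 51/2.
Back-substituting: q_D = (81 − 51)/2 = 15, q_O = (61 − 51)/2 = 5, q_B = (62 − 51)/2 = 11/2.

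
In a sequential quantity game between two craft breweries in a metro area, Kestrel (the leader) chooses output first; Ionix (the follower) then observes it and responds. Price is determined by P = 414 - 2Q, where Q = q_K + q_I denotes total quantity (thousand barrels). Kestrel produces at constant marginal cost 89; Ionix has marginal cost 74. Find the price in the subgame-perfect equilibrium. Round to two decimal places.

166.50

The follower Ionix best-responds to any q_K: π_I = (414 - 2Q)q_I - 74q_I.
Setting the follower's marginal profit to zero, 340 - 2q_K - 4q_I = 0, i.e. q_I = (340 - 2q_K)/4.
Kestrel substitutes q_I(q_K) into its own profit: π_K = q_K(414 - 2q_K - (340 - 2q_K)/2) - 89q_K = (244 - q_K)q_K - 89q_K.
The leader's first-order condition 155 - 2q_K = 0 yields q_K = 155/2.
Then q_I = (340 - 2·(155/2))/4 = 185/4.
Total output Q = 495/4, so price P = 414 - 2·(495/4) = 333/2.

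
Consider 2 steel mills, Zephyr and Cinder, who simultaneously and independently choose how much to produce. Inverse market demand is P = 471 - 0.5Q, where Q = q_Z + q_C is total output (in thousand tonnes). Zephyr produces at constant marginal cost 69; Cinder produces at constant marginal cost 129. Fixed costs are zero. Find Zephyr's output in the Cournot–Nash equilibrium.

308

Zephyr's profit: π_Z = (471 - 0.5Q)q_Z - (69q_Z). Setting ∂π_Z/∂q_Z = 0: 402 - q_Z - (1/2)(q_C) = 0.
Cinder's profit: π_C = (471 - 0.5Q)q_C - (129q_C). Setting ∂π_C/∂q_C = 0: 342 - q_C - (1/2)(q_Z) = 0.
So q_Z = (402 - (1/2)q_C) and q_C = (342 - (1/2)q_Z).
Solving the pair: q_Z = 308, q_C = 188.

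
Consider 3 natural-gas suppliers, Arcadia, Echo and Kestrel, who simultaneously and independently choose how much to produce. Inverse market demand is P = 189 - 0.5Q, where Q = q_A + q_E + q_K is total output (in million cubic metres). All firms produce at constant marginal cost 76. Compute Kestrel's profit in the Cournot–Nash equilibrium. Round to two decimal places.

Each firm earns π_i = (189 - 0.5Q)q_i - 76q_i.
Setting ∂π_i/∂q_i = 0 with rivals' quantities fixed: 113 - q_i - (1/2)·Σ_{j≠i} q_j = 0.
By symmetry each firm produces the same amount; substituting Σ_{j≠i} q_j = 2q_i yields q_i = 113/2.
Price P = 189 - (1/2)·(339/2) = 417/4.
Kestrel's profit: (417/4 - 76)·(113/2) = 1596.1250.

1596.13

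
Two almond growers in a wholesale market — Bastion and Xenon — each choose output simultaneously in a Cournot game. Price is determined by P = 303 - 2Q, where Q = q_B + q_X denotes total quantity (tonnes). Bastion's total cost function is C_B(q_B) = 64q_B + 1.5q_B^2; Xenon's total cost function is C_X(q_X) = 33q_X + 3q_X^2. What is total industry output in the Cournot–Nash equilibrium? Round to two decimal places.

49.42

Bastion's profit: π_B = (303 - 2Q)q_B - (64q_B + (3/2)q_B²). Setting ∂π_B/∂q_B = 0: 239 - 7q_B - 2(q_X) = 0.
Xenon's profit: π_X = (303 - 2Q)q_X - (33q_X + 3q_X²). Setting ∂π_X/∂q_X = 0: 270 - 10q_X - 2(q_B) = 0.
Rearranging gives the reaction functions q_B = (239 - 2q_X)/7 and q_X = (270 - 2q_B)/10.
Substituting one into the other gives q_B = 925/33 and q_X = 706/33.
Total output Q = 925/33 + 706/33 = 1631/33.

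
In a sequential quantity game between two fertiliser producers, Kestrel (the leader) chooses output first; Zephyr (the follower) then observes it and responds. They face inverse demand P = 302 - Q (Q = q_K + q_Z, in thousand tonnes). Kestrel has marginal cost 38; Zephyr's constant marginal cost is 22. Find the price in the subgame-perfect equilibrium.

Solve by backward induction. Given q_K, the follower Zephyr maximises π_Z = (302 - q_K - q_Z)q_Z - 22q_Z.
∂π_Z/∂q_Z = 280 - q_K - 2q_Z = 0 gives the reaction function q_Z = (280 - q_K)/2.
The leader anticipates this reaction. Substituting into P = 302 - Q gives P = 162 - (1/2)q_K, so π_K = (162 - (1/2)q_K)q_K - 38q_K.
The leader's first-order condition 124 - q_K = 0 yields q_K = 124.
Then q_Z = (280 - 124)/2 = 78.
Total output Q = 202, so price P = 302 - 202 = 100.

100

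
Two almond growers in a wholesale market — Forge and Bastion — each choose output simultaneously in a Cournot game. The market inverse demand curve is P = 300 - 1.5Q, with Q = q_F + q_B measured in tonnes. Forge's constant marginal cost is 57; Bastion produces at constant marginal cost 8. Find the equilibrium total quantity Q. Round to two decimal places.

118.89

Forge's profit: π_F = (300 - 1.5Q)q_F - (57q_F). Setting ∂π_F/∂q_F = 0: 243 - 3q_F - (3/2)(q_B) = 0.
Bastion's first-order condition: 292 - 3q_B - (3/2)(q_F) = 0.
Best responses: q_F = (243 - (3/2)q_B)/3, q_B = (292 - (3/2)q_F)/3.
Substituting one into the other gives q_F = 388/9 and q_B = 682/9.
Total output Q = 388/9 + 682/9 = 1070/9.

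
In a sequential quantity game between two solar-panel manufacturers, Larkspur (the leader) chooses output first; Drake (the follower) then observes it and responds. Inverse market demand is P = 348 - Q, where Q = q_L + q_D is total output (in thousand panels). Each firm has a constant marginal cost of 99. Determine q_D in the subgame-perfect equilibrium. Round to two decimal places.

Solve by backward induction. Given q_L, the follower Drake maximises π_D = (348 - q_L - q_D)q_D - 99q_D.
Follower FOC: 249 - q_L - 2q_D = 0, so q_D(q_L) = (249 - q_L)/2.
The leader anticipates this reaction. Substituting into P = 348 - Q gives P = 447/2 - (1/2)q_L, so π_L = (447/2 - (1/2)q_L)q_L - 99q_L.
The leader's first-order condition 249/2 - q_L = 0 yields q_L = 249/2.
Then q_D = (249 - 249/2)/2 = 249/4.

62.25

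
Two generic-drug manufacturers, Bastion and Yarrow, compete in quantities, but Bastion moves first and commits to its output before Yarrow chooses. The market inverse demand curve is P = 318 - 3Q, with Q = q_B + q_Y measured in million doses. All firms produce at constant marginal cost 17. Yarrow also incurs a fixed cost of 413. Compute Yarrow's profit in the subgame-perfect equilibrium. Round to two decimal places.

1474.52

The follower Yarrow best-responds to any q_B: π_Y = (318 - 3Q)q_Y - 17q_Y.
Follower FOC: 301 - 3q_B - 6q_Y = 0, so q_Y(q_B) = (301 - 3q_B)/6.
The leader anticipates this reaction. Substituting into P = 318 - 3Q gives P = 335/2 - (3/2)q_B, so π_B = (335/2 - (3/2)q_B)q_B - 17q_B.
Maximising: ∂π_B/∂q_B = 301/2 - 3q_B = 0, giving q_B = 301/6.
Then q_Y = (301 - 3·(301/6))/6 = 301/12.
Price P = 318 - 3·(301/4) = 369/4.
Yarrow's profit: (369/4 - 17)·(301/12) - 413 = 1474.5208.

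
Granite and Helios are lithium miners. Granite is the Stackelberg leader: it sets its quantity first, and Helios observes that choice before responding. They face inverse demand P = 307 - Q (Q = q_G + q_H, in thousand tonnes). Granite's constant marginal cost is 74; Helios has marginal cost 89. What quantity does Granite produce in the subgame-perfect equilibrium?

124

The follower Helios best-responds to any q_G: π_H = (307 - Q)q_H - 89q_H.
Follower FOC: 218 - q_G - 2q_H = 0, so q_H(q_G) = (218 - q_G)/2.
Granite substitutes q_H(q_G) into its own profit: π_G = q_G(307 - q_G - (218 - q_G)/2) - 74q_G = (198 - (1/2)q_G)q_G - 74q_G.
Leader FOC: 124 - q_G = 0, so q_G = 124.
Then q_H = (218 - 124)/2 = 47.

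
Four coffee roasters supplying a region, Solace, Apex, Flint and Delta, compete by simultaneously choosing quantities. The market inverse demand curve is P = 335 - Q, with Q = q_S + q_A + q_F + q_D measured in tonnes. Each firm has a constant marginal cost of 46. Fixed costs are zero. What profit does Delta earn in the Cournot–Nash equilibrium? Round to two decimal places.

Each firm earns π_i = (335 - Q)q_i - 46q_i.
First-order condition (treating rivals' output as given): 289 - 2q_i - Σ_{j≠i} q_j = 0.
By symmetry each firm produces the same amount; substituting Σ_{j≠i} q_j = 3q_i yields q_i = 289/5.
Price P = 335 - 1156/5 = 519/5.
Delta's profit: (519/5 - 46)·(289/5) = 3340.8400.

3340.84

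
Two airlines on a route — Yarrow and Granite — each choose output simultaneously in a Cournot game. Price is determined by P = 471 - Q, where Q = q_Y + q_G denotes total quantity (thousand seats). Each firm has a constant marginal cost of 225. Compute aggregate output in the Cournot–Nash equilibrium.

164

A representative firm's profit is π_i = q_i(471 - Q) - 225q_i.
First-order condition (treating rivals' output as given): 246 - 2q_i - q_j = 0.
With identical firms every q_j equals q_i, so q_j = q_i and 246 = 3q_i, giving q_i = 82.
Total output Q = 82 + 82 = 164.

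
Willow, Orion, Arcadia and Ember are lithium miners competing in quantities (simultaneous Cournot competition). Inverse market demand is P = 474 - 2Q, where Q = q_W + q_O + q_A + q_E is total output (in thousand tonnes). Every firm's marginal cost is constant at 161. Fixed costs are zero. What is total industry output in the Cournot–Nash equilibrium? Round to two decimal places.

125.20

A representative firm's profit is π_i = q_i(474 - 2Q) - 161q_i.
First-order condition (treating rivals' output as given): 313 - 4q_i - 2·Σ_{j≠i} q_j = 0.
By symmetry each firm produces the same amount; substituting Σ_{j≠i} q_j = 3q_i yields q_i = 313/10.
Total output Q = 313/10 + 313/10 + 313/10 + 313/10 = 626/5.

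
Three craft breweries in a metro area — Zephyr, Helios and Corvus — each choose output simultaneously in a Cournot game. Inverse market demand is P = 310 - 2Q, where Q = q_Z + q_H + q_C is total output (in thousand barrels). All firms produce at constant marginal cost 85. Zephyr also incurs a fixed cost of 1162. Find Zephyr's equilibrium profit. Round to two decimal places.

A representative firm's profit is π_i = q_i(310 - 2Q) - 85q_i.
Setting ∂π_i/∂q_i = 0 with rivals' quantities fixed: 225 - 4q_i - 2·Σ_{j≠i} q_j = 0.
By symmetry each firm produces the same amount; substituting Σ_{j≠i} q_j = 2q_i yields q_i = 225/8.
Price P = 310 - 2·(675/8) = 565/4.
Zephyr's profit: (565/4 - 85)·(225/8) - 1162 = 420.0313.

420.03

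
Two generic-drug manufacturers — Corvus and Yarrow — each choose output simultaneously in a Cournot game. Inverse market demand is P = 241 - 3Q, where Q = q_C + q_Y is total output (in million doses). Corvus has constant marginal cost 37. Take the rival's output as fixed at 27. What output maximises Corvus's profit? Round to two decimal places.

With the rival's output fixed at 27, Corvus's profit is π_C = (241 - 3·27 - 3q_C)q_C - (37q_C) = (160 - 3q_C)q_C - (37q_C).
∂π_C/∂q_C = 123 - 6q_C = 0, so q_C = 41/2.

20.50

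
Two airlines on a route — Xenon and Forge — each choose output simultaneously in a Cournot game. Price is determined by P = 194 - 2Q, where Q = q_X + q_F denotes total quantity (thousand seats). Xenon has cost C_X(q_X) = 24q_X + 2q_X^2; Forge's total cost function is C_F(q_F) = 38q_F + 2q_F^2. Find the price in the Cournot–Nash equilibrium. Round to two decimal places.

Xenon's profit: π_X = (194 - 2Q)q_X - (24q_X + 2q_X²). Setting ∂π_X/∂q_X = 0: 170 - 8q_X - 2(q_F) = 0.
Forge's profit: π_F = (194 - 2Q)q_F - (38q_F + 2q_F²). Setting ∂π_F/∂q_F = 0: 156 - 8q_F - 2(q_X) = 0.
Best responses: q_X = (170 - 2q_F)/8, q_F = (156 - 2q_X)/8.
Substituting one into the other gives q_X = 262/15 and q_F = 227/15.
Total output Q = 163/5, so price P = 194 - 2·(163/5) = 644/5.

128.80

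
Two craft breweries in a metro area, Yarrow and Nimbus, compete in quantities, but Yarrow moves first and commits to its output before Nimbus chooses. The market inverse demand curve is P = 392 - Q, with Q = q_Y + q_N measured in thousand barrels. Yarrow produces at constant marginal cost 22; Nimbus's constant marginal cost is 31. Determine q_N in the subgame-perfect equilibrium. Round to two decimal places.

85.75

The follower Nimbus best-responds to any q_Y: π_N = (392 - Q)q_N - 31q_N.
Follower FOC: 361 - q_Y - 2q_N = 0, so q_N(q_Y) = (361 - q_Y)/2.
The leader anticipates this reaction. Substituting into P = 392 - Q gives P = 423/2 - (1/2)q_Y, so π_Y = (423/2 - (1/2)q_Y)q_Y - 22q_Y.
Leader FOC: 379/2 - q_Y = 0, so q_Y = 379/2.
Then q_N = (361 - 379/2)/2 = 343/4.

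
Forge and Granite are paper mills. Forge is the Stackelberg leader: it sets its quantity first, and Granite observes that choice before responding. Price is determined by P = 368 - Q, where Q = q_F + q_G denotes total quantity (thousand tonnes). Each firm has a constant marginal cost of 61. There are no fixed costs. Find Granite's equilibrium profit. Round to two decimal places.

The follower Granite best-responds to any q_F: π_G = (368 - Q)q_G - 61q_G.
Setting the follower's marginal profit to zero, 307 - q_F - 2q_G = 0, i.e. q_G = (307 - q_F)/2.
The leader anticipates this reaction. Substituting into P = 368 - Q gives P = 429/2 - (1/2)q_F, so π_F = (429/2 - (1/2)q_F)q_F - 61q_F.
Leader FOC: 307/2 - q_F = 0, so q_F = 307/2.
Then q_G = (307 - 307/2)/2 = 307/4.
Price P = 368 - 921/4 = 551/4.
Granite's profit: (551/4 - 61)·(307/4) = 5890.5625.

5890.56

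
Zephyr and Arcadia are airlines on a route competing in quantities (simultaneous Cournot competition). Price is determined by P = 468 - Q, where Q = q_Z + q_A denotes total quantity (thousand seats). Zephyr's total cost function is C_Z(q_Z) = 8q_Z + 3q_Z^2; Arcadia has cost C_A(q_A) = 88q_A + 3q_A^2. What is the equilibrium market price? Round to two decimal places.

374.67

Zephyr's profit: π_Z = (468 - Q)q_Z - (8q_Z + 3q_Z²). Setting ∂π_Z/∂q_Z = 0: 460 - 8q_Z - (q_A) = 0.
Arcadia's profit: π_A = (468 - Q)q_A - (88q_A + 3q_A²). Setting ∂π_A/∂q_A = 0: 380 - 8q_A - (q_Z) = 0.
Best responses: q_Z = (460 - q_A)/8, q_A = (380 - q_Z)/8.
Solving the pair: q_Z = 1100/21, q_A = 860/21.
Total output Q = 280/3, so price P = 468 - 280/3 = 1124/3.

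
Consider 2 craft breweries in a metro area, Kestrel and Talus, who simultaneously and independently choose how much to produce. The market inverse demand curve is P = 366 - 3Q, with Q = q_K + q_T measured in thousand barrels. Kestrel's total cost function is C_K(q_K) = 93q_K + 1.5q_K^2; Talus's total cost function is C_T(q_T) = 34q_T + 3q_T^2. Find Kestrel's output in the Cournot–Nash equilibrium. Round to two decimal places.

Kestrel's profit: π_K = (366 - 3Q)q_K - (93q_K + (3/2)q_K²). Setting ∂π_K/∂q_K = 0: 273 - 9q_K - 3(q_T) = 0.
Talus's first-order condition: 332 - 12q_T - 3(q_K) = 0.
So q_K = (273 - 3q_T)/9 and q_T = (332 - 3q_K)/12.
Solving the pair: q_K = 760/33, q_T = 241/11.

23.03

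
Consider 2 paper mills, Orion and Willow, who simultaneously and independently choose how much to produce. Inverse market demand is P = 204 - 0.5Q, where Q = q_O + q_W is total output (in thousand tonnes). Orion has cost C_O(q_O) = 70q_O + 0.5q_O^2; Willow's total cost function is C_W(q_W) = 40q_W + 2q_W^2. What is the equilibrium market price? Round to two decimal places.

Orion's profit: π_O = (204 - 0.5Q)q_O - (70q_O + (1/2)q_O²). Setting ∂π_O/∂q_O = 0: 134 - 2q_O - (1/2)(q_W) = 0.
Willow's first-order condition: 164 - 5q_W - (1/2)(q_O) = 0.
Rearranging gives the reaction functions q_O = (134 - (1/2)q_W)/2 and q_W = (164 - (1/2)q_O)/5.
Solving the pair: q_O = 784/13, q_W = 348/13.
Total output Q = 1132/13, so price P = 204 - (1/2)·(1132/13) = 160.4615.

160.46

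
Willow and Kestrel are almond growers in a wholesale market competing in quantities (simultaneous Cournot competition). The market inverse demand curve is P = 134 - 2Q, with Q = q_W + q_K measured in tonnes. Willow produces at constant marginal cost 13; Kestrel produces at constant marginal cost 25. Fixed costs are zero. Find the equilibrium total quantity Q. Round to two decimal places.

38.33

Willow's profit: π_W = (134 - 2Q)q_W - (13q_W). Setting ∂π_W/∂q_W = 0: 121 - 4q_W - 2(q_K) = 0.
Kestrel's profit: π_K = (134 - 2Q)q_K - (25q_K). Setting ∂π_K/∂q_K = 0: 109 - 4q_K - 2(q_W) = 0.
Rearranging gives the reaction functions q_W = (121 - 2q_K)/4 and q_K = (109 - 2q_W)/4.
Substituting one into the other gives q_W = 133/6 and q_K = 97/6.
Total output Q = 133/6 + 97/6 = 115/3.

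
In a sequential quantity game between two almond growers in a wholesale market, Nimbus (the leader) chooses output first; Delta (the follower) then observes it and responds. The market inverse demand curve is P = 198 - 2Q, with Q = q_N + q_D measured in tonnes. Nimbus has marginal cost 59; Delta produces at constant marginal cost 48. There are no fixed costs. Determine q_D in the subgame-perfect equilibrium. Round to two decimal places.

Solve by backward induction. Given q_N, the follower Delta maximises π_D = (198 - 2q_N - 2q_D)q_D - 48q_D.
Setting the follower's marginal profit to zero, 150 - 2q_N - 4q_D = 0, i.e. q_D = (150 - 2q_N)/4.
The leader anticipates this reaction. Substituting into P = 198 - 2Q gives P = 123 - q_N, so π_N = (123 - q_N)q_N - 59q_N.
Maximising: ∂π_N/∂q_N = 64 - 2q_N = 0, giving q_N = 32.
Then q_D = (150 - 2·32)/4 = 43/2.

21.50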